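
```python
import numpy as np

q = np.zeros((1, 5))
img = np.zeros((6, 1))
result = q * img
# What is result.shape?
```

(6, 5)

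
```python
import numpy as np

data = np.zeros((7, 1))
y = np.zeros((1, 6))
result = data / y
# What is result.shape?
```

(7, 6)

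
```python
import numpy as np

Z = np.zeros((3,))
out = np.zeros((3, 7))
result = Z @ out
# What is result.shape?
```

(7,)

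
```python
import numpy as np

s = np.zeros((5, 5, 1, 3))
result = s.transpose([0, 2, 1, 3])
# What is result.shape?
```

(5, 1, 5, 3)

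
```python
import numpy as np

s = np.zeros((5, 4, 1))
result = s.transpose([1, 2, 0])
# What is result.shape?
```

(4, 1, 5)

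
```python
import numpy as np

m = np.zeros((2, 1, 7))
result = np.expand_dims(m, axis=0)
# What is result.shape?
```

(1, 2, 1, 7)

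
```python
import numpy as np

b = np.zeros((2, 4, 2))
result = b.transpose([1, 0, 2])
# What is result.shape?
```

(4, 2, 2)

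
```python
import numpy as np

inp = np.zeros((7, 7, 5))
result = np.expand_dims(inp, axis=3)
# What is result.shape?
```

(7, 7, 5, 1)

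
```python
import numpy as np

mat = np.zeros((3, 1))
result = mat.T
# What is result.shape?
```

(1, 3)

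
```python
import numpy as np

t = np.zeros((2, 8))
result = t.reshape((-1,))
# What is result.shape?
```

(16,)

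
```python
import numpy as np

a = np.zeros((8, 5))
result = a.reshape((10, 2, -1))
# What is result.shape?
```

(10, 2, 2)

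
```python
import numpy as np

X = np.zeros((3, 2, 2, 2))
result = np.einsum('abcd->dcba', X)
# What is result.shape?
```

(2, 2, 2, 3)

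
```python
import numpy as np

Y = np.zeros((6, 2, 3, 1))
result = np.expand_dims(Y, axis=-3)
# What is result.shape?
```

(6, 2, 1, 3, 1)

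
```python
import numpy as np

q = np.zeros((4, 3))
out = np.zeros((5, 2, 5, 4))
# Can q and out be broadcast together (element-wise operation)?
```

No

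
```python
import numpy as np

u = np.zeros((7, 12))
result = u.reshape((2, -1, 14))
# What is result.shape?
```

(2, 3, 14)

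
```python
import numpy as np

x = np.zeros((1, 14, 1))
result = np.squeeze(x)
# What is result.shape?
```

(14,)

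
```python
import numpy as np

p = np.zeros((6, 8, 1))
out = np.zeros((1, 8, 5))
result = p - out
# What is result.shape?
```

(6, 8, 5)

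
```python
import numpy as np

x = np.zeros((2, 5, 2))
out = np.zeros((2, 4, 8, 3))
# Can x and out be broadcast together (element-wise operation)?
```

No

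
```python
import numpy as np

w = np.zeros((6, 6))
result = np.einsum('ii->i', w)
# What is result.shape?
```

(6,)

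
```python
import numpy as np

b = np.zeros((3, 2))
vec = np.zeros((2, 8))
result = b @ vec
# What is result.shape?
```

(3, 8)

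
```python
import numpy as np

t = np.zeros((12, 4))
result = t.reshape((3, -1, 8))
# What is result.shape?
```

(3, 2, 8)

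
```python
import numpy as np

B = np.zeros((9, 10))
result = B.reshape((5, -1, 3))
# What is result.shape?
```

(5, 6, 3)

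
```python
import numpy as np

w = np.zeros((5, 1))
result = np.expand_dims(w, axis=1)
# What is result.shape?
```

(5, 1, 1)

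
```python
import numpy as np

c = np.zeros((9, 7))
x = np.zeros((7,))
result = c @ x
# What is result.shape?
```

(9,)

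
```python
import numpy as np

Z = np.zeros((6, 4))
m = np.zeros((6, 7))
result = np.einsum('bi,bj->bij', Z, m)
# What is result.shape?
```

(6, 4, 7)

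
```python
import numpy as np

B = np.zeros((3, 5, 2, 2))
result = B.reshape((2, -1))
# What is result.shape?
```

(2, 30)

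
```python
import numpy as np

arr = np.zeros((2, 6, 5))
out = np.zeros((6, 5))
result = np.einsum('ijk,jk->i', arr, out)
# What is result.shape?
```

(2,)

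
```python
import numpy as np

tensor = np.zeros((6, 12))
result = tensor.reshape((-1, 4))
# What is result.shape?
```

(18, 4)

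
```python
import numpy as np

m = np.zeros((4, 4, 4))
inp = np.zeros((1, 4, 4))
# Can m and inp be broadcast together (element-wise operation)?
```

Yes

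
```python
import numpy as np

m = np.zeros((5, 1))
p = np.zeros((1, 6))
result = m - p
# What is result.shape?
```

(5, 6)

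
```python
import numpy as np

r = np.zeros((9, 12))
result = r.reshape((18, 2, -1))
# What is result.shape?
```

(18, 2, 3)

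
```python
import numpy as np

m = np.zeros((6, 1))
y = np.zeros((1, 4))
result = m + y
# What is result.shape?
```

(6, 4)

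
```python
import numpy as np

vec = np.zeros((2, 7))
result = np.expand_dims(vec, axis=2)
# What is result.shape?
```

(2, 7, 1)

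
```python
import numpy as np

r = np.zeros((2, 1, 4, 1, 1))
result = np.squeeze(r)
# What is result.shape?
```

(2, 4)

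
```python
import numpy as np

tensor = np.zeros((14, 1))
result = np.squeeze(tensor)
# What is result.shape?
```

(14,)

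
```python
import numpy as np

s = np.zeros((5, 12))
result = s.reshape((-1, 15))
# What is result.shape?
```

(4, 15)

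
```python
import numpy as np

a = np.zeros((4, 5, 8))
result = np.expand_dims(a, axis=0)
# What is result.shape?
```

(1, 4, 5, 8)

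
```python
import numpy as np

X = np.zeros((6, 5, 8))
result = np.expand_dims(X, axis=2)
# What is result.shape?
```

(6, 5, 1, 8)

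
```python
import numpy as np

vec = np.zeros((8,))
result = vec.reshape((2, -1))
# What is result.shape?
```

(2, 4)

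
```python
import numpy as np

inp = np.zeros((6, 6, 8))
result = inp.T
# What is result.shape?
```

(8, 6, 6)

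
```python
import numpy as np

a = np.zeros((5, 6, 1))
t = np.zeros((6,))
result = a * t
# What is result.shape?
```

(5, 6, 6)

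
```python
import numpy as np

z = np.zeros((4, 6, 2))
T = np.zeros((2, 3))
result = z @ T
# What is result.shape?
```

(4, 6, 3)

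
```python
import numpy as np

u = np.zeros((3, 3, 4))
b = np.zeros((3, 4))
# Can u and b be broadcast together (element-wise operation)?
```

Yes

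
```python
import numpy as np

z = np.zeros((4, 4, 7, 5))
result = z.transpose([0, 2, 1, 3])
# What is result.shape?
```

(4, 7, 4, 5)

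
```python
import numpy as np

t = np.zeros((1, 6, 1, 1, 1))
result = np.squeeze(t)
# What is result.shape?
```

(6,)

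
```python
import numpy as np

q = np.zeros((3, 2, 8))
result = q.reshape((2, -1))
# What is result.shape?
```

(2, 24)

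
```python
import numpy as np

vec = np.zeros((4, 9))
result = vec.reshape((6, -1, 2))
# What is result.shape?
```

(6, 3, 2)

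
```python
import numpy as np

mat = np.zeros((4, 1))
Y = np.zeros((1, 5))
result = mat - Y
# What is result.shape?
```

(4, 5)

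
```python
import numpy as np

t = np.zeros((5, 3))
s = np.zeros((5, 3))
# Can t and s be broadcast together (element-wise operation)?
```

Yes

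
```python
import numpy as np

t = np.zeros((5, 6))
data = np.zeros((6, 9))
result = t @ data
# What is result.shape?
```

(5, 9)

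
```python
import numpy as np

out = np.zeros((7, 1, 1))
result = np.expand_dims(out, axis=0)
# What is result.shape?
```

(1, 7, 1, 1)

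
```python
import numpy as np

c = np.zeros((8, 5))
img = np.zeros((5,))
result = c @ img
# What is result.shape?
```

(8,)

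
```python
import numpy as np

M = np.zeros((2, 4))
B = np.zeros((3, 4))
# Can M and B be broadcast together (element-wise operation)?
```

No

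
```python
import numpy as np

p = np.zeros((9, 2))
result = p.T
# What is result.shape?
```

(2, 9)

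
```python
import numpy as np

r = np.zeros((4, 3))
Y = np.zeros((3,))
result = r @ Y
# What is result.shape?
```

(4,)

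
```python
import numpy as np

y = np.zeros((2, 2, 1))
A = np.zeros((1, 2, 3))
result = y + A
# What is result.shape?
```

(2, 2, 3)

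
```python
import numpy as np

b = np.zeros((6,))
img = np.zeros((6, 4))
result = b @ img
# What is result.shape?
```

(4,)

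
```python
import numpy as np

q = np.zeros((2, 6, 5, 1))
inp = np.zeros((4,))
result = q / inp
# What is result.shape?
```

(2, 6, 5, 4)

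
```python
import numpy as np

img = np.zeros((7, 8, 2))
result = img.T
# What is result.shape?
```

(2, 8, 7)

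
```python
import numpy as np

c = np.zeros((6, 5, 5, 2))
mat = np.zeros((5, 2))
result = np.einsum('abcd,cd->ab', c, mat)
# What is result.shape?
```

(6, 5)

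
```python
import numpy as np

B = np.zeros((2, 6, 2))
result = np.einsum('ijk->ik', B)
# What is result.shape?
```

(2, 2)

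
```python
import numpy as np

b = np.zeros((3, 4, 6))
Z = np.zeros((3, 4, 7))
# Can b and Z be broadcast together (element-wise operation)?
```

No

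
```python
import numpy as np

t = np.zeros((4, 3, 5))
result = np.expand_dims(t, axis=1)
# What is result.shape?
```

(4, 1, 3, 5)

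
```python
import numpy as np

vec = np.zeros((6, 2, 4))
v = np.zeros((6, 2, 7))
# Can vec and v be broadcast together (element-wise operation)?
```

No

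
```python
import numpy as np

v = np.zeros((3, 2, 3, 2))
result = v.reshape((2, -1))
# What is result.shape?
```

(2, 18)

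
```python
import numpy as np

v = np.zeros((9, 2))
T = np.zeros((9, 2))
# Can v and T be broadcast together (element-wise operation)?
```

Yes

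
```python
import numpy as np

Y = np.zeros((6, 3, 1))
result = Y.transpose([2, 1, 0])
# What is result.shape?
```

(1, 3, 6)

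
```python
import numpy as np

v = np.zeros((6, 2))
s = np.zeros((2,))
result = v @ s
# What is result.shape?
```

(6,)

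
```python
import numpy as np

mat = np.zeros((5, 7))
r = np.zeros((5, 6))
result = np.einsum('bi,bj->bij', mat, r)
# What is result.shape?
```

(5, 7, 6)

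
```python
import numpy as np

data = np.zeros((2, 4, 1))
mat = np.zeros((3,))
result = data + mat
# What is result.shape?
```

(2, 4, 3)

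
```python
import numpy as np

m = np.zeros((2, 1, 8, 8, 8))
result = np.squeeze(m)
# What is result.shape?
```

(2, 8, 8, 8)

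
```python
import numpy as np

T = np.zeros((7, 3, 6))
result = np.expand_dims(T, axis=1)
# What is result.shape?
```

(7, 1, 3, 6)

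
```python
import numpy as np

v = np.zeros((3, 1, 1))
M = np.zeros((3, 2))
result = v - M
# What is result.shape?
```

(3, 3, 2)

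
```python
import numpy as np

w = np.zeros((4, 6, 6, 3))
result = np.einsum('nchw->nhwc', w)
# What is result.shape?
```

(4, 6, 3, 6)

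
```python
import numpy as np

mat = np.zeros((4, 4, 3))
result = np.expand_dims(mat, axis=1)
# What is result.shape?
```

(4, 1, 4, 3)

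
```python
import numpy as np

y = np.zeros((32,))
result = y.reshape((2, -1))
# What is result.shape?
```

(2, 16)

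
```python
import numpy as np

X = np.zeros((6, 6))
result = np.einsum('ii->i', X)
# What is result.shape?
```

(6,)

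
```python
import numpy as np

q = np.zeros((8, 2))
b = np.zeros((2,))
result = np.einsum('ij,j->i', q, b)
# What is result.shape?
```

(8,)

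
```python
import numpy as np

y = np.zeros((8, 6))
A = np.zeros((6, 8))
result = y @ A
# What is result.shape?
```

(8, 8)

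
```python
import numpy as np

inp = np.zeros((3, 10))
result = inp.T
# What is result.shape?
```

(10, 3)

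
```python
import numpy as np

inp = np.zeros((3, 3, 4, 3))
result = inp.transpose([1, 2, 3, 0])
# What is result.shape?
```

(3, 4, 3, 3)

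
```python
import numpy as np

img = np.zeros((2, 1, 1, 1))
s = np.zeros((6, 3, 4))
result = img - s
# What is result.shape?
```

(2, 6, 3, 4)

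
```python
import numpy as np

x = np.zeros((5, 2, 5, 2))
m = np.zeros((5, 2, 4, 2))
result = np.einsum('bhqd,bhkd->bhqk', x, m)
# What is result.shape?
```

(5, 2, 5, 4)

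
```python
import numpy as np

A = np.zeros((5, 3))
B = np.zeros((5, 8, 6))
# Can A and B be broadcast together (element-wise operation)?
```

No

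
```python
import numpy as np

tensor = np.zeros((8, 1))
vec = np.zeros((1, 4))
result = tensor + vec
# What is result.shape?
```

(8, 4)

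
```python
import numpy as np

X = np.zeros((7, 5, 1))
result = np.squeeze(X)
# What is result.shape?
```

(7, 5)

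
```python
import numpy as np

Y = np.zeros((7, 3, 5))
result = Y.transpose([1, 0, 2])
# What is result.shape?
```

(3, 7, 5)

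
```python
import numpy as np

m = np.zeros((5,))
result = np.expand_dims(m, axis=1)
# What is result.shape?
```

(5, 1)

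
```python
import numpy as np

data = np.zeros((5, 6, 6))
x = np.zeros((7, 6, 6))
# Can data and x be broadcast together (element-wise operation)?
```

No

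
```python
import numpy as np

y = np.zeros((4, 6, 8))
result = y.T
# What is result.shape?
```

(8, 6, 4)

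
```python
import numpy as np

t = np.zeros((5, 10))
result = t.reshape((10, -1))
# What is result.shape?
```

(10, 5)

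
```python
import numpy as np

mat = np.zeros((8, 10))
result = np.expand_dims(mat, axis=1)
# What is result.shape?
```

(8, 1, 10)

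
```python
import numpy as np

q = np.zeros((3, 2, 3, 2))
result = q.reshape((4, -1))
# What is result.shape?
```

(4, 9)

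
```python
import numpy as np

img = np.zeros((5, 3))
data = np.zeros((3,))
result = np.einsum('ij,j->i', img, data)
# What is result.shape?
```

(5,)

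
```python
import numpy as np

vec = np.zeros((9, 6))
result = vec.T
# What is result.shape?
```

(6, 9)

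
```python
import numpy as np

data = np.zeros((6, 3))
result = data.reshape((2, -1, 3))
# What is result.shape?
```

(2, 3, 3)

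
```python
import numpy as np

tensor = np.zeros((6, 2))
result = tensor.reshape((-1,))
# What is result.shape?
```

(12,)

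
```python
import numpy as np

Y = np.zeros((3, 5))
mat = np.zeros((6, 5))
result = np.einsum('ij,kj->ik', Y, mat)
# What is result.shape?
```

(3, 6)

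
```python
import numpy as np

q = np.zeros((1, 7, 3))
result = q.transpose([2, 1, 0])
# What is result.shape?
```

(3, 7, 1)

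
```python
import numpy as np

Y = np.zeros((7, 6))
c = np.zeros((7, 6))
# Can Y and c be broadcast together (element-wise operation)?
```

Yes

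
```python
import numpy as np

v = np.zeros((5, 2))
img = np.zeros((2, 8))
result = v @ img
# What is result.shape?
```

(5, 8)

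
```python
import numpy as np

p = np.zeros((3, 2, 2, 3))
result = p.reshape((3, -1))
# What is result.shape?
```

(3, 12)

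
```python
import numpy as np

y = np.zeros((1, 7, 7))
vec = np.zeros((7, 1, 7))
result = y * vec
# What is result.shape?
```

(7, 7, 7)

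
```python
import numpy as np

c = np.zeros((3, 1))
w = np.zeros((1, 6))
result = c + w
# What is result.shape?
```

(3, 6)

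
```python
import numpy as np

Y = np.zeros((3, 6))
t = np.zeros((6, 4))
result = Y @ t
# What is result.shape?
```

(3, 4)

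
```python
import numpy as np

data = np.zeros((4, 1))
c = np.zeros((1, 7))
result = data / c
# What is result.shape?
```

(4, 7)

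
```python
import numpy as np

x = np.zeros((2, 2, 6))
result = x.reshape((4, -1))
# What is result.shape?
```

(4, 6)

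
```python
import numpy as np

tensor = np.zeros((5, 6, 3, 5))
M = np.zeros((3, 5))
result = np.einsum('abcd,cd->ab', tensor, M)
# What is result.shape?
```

(5, 6)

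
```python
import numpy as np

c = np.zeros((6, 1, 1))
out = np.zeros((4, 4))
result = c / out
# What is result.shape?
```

(6, 4, 4)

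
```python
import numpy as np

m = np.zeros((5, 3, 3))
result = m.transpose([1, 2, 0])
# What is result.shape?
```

(3, 3, 5)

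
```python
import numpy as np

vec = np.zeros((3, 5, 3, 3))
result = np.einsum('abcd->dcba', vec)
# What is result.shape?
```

(3, 3, 5, 3)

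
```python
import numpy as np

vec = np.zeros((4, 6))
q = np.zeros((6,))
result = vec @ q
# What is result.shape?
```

(4,)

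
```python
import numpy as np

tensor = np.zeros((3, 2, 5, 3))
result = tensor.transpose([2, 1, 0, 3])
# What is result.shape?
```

(5, 2, 3, 3)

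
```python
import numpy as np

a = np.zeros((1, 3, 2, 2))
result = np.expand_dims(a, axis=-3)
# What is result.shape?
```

(1, 3, 1, 2, 2)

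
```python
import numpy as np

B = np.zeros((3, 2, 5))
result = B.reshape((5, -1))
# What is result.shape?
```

(5, 6)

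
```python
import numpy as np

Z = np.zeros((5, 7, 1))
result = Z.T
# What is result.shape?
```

(1, 7, 5)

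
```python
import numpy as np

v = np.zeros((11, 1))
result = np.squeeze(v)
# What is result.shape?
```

(11,)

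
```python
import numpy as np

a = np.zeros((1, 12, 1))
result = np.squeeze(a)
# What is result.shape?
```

(12,)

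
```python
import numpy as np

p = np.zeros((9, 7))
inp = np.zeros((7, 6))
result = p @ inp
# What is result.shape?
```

(9, 6)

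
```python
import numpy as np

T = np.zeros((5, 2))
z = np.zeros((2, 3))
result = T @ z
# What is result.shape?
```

(5, 3)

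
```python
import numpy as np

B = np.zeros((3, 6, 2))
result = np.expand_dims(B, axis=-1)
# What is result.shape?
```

(3, 6, 2, 1)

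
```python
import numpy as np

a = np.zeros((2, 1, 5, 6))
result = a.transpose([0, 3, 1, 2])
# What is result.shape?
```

(2, 6, 1, 5)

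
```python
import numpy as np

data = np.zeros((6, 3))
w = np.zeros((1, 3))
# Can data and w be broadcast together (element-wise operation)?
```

Yes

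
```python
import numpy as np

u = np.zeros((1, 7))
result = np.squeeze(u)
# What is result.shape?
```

(7,)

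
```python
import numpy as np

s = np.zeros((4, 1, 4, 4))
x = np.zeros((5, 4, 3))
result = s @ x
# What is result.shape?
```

(4, 5, 4, 3)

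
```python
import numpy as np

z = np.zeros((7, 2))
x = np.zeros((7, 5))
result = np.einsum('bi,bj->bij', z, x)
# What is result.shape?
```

(7, 2, 5)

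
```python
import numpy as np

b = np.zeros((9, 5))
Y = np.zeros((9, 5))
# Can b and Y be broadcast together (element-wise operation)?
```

Yes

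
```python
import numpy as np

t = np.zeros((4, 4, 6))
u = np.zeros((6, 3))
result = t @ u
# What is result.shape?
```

(4, 4, 3)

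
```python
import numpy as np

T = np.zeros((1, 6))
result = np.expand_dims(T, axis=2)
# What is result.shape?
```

(1, 6, 1)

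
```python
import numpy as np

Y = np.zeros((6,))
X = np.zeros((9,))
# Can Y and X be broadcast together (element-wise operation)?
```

No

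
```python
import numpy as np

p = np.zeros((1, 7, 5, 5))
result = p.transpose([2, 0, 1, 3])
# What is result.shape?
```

(5, 1, 7, 5)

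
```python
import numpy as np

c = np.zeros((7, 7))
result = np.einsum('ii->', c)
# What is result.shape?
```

()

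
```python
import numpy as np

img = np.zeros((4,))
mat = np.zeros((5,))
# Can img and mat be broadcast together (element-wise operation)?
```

No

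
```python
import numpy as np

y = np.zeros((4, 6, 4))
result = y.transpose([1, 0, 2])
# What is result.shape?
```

(6, 4, 4)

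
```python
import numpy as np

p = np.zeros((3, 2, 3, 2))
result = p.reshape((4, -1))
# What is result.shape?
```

(4, 9)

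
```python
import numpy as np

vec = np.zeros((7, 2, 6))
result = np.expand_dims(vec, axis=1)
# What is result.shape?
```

(7, 1, 2, 6)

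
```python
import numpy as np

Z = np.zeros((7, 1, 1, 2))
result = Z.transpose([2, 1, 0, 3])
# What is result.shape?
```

(1, 1, 7, 2)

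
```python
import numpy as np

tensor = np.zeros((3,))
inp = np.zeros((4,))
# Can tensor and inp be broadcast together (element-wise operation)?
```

No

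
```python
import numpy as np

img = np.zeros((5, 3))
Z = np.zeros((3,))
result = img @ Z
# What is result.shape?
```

(5,)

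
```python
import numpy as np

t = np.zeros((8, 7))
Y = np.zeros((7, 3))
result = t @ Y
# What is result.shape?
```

(8, 3)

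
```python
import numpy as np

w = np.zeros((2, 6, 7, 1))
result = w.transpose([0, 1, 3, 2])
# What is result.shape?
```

(2, 6, 1, 7)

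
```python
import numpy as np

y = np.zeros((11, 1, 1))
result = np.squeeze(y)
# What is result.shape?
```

(11,)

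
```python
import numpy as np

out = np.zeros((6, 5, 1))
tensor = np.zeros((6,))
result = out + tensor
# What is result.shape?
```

(6, 5, 6)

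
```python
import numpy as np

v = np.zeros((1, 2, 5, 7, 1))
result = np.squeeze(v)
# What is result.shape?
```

(2, 5, 7)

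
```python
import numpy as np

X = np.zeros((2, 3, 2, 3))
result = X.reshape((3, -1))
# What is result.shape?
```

(3, 12)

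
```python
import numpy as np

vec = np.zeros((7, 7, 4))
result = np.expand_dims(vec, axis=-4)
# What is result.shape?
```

(1, 7, 7, 4)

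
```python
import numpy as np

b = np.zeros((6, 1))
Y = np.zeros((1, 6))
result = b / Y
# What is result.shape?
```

(6, 6)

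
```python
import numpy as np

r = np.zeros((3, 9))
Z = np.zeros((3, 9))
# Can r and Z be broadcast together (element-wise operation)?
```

Yes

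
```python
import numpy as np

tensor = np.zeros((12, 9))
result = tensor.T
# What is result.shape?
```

(9, 12)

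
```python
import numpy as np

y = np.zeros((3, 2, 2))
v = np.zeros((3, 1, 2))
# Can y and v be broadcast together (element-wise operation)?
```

Yes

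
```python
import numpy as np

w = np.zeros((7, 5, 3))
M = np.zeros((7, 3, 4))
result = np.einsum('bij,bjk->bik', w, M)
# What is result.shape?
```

(7, 5, 4)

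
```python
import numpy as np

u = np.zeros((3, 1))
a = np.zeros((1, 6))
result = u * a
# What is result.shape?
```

(3, 6)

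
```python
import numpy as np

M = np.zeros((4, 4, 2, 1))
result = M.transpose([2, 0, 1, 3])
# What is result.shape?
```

(2, 4, 4, 1)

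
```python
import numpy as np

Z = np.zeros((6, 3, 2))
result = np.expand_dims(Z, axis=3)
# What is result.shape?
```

(6, 3, 2, 1)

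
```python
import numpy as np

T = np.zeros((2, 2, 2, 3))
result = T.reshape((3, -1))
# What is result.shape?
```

(3, 8)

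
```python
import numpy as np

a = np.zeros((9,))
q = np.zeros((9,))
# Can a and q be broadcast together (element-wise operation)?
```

Yes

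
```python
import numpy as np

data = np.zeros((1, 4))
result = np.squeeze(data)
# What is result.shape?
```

(4,)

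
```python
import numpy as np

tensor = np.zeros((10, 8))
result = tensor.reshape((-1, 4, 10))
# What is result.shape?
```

(2, 4, 10)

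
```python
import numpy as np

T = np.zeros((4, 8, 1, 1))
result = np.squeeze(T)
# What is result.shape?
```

(4, 8)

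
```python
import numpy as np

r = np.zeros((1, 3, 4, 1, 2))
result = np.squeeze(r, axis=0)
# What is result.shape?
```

(3, 4, 1, 2)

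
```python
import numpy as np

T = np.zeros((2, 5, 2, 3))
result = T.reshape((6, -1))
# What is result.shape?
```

(6, 10)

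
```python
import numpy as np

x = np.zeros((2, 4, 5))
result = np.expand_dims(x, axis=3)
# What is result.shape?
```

(2, 4, 5, 1)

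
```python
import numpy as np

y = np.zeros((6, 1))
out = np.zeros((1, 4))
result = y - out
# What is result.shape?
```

(6, 4)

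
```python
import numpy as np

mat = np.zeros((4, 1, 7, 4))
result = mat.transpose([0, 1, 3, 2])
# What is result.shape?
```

(4, 1, 4, 7)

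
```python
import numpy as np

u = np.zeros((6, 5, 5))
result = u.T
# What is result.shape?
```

(5, 5, 6)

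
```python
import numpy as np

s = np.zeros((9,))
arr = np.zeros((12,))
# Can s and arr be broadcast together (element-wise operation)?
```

No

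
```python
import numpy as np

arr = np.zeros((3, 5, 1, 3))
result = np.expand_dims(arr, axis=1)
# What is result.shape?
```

(3, 1, 5, 1, 3)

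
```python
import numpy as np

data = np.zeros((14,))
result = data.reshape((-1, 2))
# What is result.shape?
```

(7, 2)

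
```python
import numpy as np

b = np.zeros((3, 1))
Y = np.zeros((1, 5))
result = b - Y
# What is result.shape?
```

(3, 5)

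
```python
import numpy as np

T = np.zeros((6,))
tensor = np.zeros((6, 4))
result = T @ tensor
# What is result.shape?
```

(4,)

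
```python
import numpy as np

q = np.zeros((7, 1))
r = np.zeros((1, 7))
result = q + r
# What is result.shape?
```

(7, 7)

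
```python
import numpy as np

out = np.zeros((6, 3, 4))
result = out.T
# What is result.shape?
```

(4, 3, 6)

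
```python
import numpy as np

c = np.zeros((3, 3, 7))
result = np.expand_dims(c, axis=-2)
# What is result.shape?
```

(3, 3, 1, 7)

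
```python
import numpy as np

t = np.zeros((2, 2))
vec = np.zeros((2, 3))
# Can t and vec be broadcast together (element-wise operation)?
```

No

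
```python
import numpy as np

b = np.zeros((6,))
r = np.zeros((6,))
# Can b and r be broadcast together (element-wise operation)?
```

Yes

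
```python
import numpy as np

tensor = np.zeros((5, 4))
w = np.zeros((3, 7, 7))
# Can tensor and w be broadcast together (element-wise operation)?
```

No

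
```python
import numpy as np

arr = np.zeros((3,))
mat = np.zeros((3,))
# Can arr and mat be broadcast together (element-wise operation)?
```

Yes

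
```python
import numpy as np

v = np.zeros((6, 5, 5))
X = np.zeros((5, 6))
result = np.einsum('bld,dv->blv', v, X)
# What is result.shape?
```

(6, 5, 6)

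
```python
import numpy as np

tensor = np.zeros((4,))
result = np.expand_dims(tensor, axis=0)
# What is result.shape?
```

(1, 4)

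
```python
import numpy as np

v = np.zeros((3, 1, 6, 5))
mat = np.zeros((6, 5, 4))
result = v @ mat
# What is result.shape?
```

(3, 6, 6, 4)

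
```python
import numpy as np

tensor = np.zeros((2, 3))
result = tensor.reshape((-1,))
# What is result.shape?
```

(6,)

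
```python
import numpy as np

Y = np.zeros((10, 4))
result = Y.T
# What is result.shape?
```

(4, 10)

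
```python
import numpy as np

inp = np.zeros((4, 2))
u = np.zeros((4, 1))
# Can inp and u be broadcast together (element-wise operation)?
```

Yes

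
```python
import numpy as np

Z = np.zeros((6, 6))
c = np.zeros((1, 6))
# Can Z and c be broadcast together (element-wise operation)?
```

Yes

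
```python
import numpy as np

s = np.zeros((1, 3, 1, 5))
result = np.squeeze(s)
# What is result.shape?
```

(3, 5)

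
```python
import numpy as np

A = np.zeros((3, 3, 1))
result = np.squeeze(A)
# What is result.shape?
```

(3, 3)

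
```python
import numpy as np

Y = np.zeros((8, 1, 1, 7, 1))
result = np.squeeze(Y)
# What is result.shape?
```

(8, 7)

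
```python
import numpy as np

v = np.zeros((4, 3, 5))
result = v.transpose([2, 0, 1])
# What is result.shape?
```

(5, 4, 3)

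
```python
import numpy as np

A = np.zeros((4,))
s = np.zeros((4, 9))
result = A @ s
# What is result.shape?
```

(9,)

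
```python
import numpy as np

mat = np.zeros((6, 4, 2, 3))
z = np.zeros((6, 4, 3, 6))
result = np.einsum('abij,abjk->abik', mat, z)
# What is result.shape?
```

(6, 4, 2, 6)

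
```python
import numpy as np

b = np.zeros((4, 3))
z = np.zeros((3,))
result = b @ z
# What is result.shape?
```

(4,)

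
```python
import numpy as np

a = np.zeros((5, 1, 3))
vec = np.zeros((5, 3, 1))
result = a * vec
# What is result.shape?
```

(5, 3, 3)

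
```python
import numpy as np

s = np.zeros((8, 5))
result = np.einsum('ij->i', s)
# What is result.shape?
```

(8,)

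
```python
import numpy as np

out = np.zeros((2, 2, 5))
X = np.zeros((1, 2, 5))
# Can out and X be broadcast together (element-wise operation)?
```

Yes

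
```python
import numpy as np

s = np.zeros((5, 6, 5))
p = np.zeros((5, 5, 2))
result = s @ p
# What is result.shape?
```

(5, 6, 2)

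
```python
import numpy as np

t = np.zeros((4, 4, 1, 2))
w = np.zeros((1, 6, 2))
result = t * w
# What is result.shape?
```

(4, 4, 6, 2)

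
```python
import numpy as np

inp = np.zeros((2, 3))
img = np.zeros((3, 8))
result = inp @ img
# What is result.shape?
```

(2, 8)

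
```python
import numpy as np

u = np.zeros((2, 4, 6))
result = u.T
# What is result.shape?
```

(6, 4, 2)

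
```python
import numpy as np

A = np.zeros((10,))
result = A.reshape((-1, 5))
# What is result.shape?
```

(2, 5)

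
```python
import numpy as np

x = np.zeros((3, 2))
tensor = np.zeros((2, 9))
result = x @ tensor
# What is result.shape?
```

(3, 9)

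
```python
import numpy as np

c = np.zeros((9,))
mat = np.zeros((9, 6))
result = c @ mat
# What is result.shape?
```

(6,)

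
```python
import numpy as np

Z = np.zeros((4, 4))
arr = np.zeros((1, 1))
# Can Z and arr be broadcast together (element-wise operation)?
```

Yes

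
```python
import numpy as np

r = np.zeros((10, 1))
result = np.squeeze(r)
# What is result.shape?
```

(10,)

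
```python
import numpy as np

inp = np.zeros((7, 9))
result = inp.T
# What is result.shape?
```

(9, 7)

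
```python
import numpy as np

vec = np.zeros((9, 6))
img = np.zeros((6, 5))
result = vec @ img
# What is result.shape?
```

(9, 5)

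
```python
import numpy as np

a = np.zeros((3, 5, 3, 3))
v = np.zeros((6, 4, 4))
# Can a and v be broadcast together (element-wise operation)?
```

No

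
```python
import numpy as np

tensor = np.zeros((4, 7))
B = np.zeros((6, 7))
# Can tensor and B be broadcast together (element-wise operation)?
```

No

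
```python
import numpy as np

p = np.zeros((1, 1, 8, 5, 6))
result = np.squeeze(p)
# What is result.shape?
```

(8, 5, 6)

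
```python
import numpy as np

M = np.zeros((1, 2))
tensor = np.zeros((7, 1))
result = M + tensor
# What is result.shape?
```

(7, 2)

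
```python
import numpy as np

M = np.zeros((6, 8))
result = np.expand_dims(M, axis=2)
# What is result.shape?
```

(6, 8, 1)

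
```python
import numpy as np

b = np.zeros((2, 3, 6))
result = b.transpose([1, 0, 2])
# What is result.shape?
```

(3, 2, 6)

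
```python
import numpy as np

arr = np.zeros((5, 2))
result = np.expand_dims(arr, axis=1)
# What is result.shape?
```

(5, 1, 2)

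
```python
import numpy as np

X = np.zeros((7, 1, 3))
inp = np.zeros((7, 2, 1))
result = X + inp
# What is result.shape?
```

(7, 2, 3)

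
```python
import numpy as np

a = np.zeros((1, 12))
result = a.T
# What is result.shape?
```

(12, 1)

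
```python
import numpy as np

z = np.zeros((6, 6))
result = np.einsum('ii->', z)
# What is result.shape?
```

()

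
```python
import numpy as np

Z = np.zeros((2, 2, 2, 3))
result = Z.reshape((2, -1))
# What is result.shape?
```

(2, 12)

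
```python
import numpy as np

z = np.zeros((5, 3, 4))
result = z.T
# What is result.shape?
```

(4, 3, 5)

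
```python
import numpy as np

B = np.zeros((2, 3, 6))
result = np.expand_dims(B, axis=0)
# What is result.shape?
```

(1, 2, 3, 6)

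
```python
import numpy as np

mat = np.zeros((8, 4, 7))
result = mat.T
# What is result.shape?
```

(7, 4, 8)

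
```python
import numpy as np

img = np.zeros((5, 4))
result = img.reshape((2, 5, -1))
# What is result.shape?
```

(2, 5, 2)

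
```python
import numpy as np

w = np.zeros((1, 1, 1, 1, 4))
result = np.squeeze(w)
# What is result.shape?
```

(4,)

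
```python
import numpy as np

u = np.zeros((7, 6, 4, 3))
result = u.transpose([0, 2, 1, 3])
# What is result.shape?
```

(7, 4, 6, 3)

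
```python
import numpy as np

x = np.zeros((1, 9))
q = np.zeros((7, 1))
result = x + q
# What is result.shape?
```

(7, 9)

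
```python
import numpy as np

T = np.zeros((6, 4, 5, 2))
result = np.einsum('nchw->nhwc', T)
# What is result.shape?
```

(6, 5, 2, 4)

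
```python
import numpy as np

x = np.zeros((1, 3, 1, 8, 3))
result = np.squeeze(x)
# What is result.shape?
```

(3, 8, 3)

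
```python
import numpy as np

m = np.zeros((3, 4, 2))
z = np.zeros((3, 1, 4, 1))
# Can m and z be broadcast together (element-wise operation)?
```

Yes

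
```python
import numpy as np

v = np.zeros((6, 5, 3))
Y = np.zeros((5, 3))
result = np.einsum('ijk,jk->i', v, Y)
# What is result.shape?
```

(6,)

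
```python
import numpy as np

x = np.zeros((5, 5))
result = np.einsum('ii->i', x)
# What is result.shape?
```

(5,)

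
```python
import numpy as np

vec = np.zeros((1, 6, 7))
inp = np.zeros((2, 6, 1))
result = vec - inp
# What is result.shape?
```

(2, 6, 7)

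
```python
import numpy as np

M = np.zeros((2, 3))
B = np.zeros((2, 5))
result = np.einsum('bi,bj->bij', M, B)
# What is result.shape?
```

(2, 3, 5)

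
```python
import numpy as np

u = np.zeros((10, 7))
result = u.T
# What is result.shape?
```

(7, 10)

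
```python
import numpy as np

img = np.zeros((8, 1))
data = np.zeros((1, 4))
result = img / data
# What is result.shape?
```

(8, 4)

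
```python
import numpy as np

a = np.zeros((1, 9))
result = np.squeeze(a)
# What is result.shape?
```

(9,)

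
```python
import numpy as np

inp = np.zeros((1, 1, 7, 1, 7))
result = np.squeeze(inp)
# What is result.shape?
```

(7, 7)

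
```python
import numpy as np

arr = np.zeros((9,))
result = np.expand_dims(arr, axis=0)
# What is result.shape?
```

(1, 9)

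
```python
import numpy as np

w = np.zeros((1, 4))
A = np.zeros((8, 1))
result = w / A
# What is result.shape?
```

(8, 4)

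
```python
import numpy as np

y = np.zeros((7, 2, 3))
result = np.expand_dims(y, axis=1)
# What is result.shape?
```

(7, 1, 2, 3)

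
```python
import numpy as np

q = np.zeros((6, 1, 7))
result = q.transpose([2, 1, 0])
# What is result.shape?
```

(7, 1, 6)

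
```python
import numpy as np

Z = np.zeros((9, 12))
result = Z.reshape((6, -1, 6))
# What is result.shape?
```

(6, 3, 6)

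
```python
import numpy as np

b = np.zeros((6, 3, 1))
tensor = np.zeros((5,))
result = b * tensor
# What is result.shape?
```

(6, 3, 5)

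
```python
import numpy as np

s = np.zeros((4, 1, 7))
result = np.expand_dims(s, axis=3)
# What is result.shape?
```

(4, 1, 7, 1)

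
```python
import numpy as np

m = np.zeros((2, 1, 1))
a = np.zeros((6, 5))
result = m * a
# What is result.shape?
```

(2, 6, 5)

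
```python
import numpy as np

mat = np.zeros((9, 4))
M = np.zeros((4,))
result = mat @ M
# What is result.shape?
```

(9,)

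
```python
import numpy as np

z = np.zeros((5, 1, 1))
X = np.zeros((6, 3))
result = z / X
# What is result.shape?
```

(5, 6, 3)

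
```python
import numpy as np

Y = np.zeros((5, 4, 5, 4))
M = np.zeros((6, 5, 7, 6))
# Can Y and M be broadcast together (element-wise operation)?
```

No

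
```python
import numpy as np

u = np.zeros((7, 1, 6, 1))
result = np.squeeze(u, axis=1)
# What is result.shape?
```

(7, 6, 1)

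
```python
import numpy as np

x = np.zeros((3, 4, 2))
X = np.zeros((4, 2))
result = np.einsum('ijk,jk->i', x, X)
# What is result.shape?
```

(3,)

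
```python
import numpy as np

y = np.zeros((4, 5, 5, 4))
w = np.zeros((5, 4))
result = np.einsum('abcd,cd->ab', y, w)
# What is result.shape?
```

(4, 5)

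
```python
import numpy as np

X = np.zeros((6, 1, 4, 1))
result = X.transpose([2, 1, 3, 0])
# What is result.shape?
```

(4, 1, 1, 6)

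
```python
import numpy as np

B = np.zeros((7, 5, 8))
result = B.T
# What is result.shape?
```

(8, 5, 7)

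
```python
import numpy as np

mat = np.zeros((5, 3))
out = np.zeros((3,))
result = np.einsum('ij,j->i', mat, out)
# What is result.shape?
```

(5,)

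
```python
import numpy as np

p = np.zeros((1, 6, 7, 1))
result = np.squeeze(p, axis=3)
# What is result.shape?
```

(1, 6, 7)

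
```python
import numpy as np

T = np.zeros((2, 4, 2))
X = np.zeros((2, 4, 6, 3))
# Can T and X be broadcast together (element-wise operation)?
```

No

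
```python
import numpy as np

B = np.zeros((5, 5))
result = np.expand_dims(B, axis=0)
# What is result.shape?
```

(1, 5, 5)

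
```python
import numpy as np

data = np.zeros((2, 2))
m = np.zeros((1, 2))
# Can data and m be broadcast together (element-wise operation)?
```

Yes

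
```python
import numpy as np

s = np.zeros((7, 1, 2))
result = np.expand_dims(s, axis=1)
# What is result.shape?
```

(7, 1, 1, 2)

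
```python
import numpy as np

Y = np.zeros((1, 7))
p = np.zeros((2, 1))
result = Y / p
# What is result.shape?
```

(2, 7)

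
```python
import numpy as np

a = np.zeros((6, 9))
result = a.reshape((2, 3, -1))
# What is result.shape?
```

(2, 3, 9)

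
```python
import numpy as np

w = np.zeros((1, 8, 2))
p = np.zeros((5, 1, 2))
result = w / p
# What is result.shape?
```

(5, 8, 2)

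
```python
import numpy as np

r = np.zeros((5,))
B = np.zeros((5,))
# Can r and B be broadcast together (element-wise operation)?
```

Yes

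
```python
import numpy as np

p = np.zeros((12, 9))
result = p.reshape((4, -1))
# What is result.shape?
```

(4, 27)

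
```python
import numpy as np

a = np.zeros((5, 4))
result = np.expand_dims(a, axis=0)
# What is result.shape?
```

(1, 5, 4)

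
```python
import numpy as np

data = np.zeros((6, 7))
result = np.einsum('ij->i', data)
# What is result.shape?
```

(6,)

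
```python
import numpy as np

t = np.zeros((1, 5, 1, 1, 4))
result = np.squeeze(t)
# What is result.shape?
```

(5, 4)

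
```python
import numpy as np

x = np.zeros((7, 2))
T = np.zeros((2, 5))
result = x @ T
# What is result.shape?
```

(7, 5)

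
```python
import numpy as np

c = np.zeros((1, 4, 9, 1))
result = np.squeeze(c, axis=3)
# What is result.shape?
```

(1, 4, 9)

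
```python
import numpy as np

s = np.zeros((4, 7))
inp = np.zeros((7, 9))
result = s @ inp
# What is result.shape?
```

(4, 9)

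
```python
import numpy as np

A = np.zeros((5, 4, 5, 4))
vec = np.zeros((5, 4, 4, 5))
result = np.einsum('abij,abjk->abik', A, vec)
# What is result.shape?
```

(5, 4, 5, 5)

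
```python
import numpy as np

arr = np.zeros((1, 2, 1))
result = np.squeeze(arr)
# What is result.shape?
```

(2,)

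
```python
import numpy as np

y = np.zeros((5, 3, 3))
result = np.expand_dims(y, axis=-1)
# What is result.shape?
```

(5, 3, 3, 1)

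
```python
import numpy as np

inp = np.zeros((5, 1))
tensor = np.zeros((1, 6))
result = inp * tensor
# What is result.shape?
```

(5, 6)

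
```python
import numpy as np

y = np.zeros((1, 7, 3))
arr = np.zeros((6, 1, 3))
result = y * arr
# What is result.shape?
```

(6, 7, 3)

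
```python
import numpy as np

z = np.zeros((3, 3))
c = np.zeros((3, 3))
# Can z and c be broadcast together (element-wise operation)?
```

Yes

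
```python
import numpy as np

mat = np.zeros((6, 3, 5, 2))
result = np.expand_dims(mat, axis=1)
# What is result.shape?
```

(6, 1, 3, 5, 2)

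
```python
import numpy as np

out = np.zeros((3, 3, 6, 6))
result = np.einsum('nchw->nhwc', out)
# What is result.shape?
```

(3, 6, 6, 3)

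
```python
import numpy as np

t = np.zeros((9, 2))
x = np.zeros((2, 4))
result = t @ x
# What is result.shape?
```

(9, 4)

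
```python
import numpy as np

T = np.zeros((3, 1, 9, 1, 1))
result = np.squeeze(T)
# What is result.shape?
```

(3, 9)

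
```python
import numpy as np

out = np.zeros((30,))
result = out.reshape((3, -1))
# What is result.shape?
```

(3, 10)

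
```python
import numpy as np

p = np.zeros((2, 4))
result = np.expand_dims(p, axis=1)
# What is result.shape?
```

(2, 1, 4)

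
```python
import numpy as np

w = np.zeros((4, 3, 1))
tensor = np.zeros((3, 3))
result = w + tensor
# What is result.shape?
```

(4, 3, 3)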